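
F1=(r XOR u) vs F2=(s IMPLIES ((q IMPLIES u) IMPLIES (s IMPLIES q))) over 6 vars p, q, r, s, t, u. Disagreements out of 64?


F1 = (r XOR u)
F2 = (s IMPLIES ((q IMPLIES u) IMPLIES (s IMPLIES q)))
Evaluate both on each of 64 rows (bits = p,q,r,s,t,u):
  row 0 [000000]: F1=0 F2=1 (differ) -> 1
  row 1 [000001]: F1=1 F2=1 -> 0
  row 2 [000010]: F1=0 F2=1 (differ) -> 1
  row 3 [000011]: F1=1 F2=1 -> 0
  row 4 [000100]: F1=0 F2=0 -> 0
  (every remaining row is evaluated the same way; all 64 results are listed next)
Full result column, 8 rows per line (p,q,r fixed per line; s,t,u runs 000..111 left to right):
  rows 0-7 [p,q,r=000]: 10100101  (ones: 4)
  rows 8-15 [p,q,r=001]: 01011010  (ones: 4)
  rows 16-23 [p,q,r=010]: 10101010  (ones: 4)
  rows 24-31 [p,q,r=011]: 01010101  (ones: 4)
  rows 32-39 [p,q,r=100]: 10100101  (ones: 4)
  rows 40-47 [p,q,r=101]: 01011010  (ones: 4)
  rows 48-55 [p,q,r=110]: 10101010  (ones: 4)
  rows 56-63 [p,q,r=111]: 01010101  (ones: 4)
Disagreements = 4+4+4+4+4+4+4+4 = 32

32


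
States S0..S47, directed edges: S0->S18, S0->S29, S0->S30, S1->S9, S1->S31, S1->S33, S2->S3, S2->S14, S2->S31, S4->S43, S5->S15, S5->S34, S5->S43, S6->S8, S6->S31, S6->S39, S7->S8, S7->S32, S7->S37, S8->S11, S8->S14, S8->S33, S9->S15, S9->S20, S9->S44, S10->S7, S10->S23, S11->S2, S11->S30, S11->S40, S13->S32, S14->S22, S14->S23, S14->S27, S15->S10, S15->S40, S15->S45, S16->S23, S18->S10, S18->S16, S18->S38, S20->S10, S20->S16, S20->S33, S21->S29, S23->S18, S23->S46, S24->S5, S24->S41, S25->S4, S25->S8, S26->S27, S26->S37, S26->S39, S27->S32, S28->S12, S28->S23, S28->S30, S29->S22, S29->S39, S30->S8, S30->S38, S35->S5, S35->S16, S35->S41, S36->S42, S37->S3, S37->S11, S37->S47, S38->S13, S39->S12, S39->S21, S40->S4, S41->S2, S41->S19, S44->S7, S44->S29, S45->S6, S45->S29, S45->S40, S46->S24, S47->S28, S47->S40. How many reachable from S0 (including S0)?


BFS from S0:
  layer 0: {S0}
  layer 1: {S18, S29, S30}
  layer 2: {S8, S10, S16, S22, S38, S39}
  layer 3: {S7, S11, S12, S13, S14, S21, S23, S33}
  layer 4: {S2, S27, S32, S37, S40, S46}
  layer 5: {S3, S4, S24, S31, S47}
  layer 6: {S5, S28, S41, S43}
  layer 7: {S15, S19, S34}
  layer 8: {S45}
  layer 9: {S6}
Reachable set: {S0, S2, S3, S4, S5, S6, S7, S8, S10, S11, S12, S13, S14, S15, S16, S18, S19, S21, S22, S23, S24, S27, S28, S29, S30, S31, S32, S33, S34, S37, S38, S39, S40, S41, S43, S45, S46, S47}
Count = 38

38


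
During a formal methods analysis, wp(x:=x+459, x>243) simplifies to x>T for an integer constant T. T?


Formula: wp(x:=E, P) = P[E/x] (substitute E for x in postcondition)
Step 1: Postcondition: x>243
Step 2: Substitute x+459 for x: x+459>243
Step 3: Solve for x: x > 243-459 = -216

-216


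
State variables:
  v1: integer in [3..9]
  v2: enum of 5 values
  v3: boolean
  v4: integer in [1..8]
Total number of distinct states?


State space = product of domain sizes of all variables.
Domain sizes:
  v1 (integer in [3..9]): 7
  v2 (enum of 5 values): 5
  v3 (boolean): 2
  v4 (integer in [1..8]): 8
Product = 7 * 5 * 2 * 8 = 560

560


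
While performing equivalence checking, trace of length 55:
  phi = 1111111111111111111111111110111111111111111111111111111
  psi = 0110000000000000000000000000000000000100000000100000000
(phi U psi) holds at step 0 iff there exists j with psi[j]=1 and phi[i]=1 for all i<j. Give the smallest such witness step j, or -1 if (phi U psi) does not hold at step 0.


(phi U psi) at 0: need smallest j with psi[j]=1 and phi[i]=1 for all i in [0,j).
Scan from step 0:
  step 0: phi=1, psi=0 -> continue
  step 1: psi=1 and phi held for [0,1) -> witness found
Witness step = 1

1


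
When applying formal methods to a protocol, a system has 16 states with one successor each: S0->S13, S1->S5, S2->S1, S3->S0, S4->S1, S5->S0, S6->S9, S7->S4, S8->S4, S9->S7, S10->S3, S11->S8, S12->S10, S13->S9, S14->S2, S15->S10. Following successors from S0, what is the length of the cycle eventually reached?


Trace from S0 until a state repeats:
  S0 -> S13 -> S9 -> S7 -> S4 -> S1 -> S5 -> S0
S0 first seen at step 0, revisited at step 7.
Cycle length = 7 - 0 = 7

7


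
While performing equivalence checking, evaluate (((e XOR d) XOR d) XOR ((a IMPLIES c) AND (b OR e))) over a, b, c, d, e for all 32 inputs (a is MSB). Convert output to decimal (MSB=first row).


Formula: (((e XOR d) XOR d) XOR ((a IMPLIES c) AND (b OR e))) over a, b, c, d, e (32 rows)
Evaluate each row (bits = a,b,c,d,e, MSB first):
  row 0 [00000]: (((0 XOR 0) XOR 0) XOR ((0 IMPLIES 0) AND (0 OR 0))) -> 0
  row 1 [00001]: (((1 XOR 0) XOR 0) XOR ((0 IMPLIES 0) AND (0 OR 1))) -> 0
  row 2 [00010]: (((0 XOR 1) XOR 1) XOR ((0 IMPLIES 0) AND (0 OR 0))) -> 0
  row 3 [00011]: (((1 XOR 1) XOR 1) XOR ((0 IMPLIES 0) AND (0 OR 1))) -> 0
  row 4 [00100]: (((0 XOR 0) XOR 0) XOR ((0 IMPLIES 1) AND (0 OR 0))) -> 0
  row 5 [00101]: (((1 XOR 0) XOR 0) XOR ((0 IMPLIES 1) AND (0 OR 1))) -> 0
  row 6 [00110]: (((0 XOR 1) XOR 1) XOR ((0 IMPLIES 1) AND (0 OR 0))) -> 0
  row 7 [00111]: (((1 XOR 1) XOR 1) XOR ((0 IMPLIES 1) AND (0 OR 1))) -> 0
  row 8 [01000]: (((0 XOR 0) XOR 0) XOR ((0 IMPLIES 0) AND (1 OR 0))) -> 1
  row 9 [01001]: (((1 XOR 0) XOR 0) XOR ((0 IMPLIES 0) AND (1 OR 1))) -> 0
  row 10 [01010]: (((0 XOR 1) XOR 1) XOR ((0 IMPLIES 0) AND (1 OR 0))) -> 1
  row 11 [01011]: (((1 XOR 1) XOR 1) XOR ((0 IMPLIES 0) AND (1 OR 1))) -> 0
  row 12 [01100]: (((0 XOR 0) XOR 0) XOR ((0 IMPLIES 1) AND (1 OR 0))) -> 1
  row 13 [01101]: (((1 XOR 0) XOR 0) XOR ((0 IMPLIES 1) AND (1 OR 1))) -> 0
  row 14 [01110]: (((0 XOR 1) XOR 1) XOR ((0 IMPLIES 1) AND (1 OR 0))) -> 1
  row 15 [01111]: (((1 XOR 1) XOR 1) XOR ((0 IMPLIES 1) AND (1 OR 1))) -> 0
  row 16 [10000]: (((0 XOR 0) XOR 0) XOR ((1 IMPLIES 0) AND (0 OR 0))) -> 0
  row 17 [10001]: (((1 XOR 0) XOR 0) XOR ((1 IMPLIES 0) AND (0 OR 1))) -> 1
  row 18 [10010]: (((0 XOR 1) XOR 1) XOR ((1 IMPLIES 0) AND (0 OR 0))) -> 0
  row 19 [10011]: (((1 XOR 1) XOR 1) XOR ((1 IMPLIES 0) AND (0 OR 1))) -> 1
  row 20 [10100]: (((0 XOR 0) XOR 0) XOR ((1 IMPLIES 1) AND (0 OR 0))) -> 0
  row 21 [10101]: (((1 XOR 0) XOR 0) XOR ((1 IMPLIES 1) AND (0 OR 1))) -> 0
  row 22 [10110]: (((0 XOR 1) XOR 1) XOR ((1 IMPLIES 1) AND (0 OR 0))) -> 0
  row 23 [10111]: (((1 XOR 1) XOR 1) XOR ((1 IMPLIES 1) AND (0 OR 1))) -> 0
  row 24 [11000]: (((0 XOR 0) XOR 0) XOR ((1 IMPLIES 0) AND (1 OR 0))) -> 0
  row 25 [11001]: (((1 XOR 0) XOR 0) XOR ((1 IMPLIES 0) AND (1 OR 1))) -> 1
  row 26 [11010]: (((0 XOR 1) XOR 1) XOR ((1 IMPLIES 0) AND (1 OR 0))) -> 0
  row 27 [11011]: (((1 XOR 1) XOR 1) XOR ((1 IMPLIES 0) AND (1 OR 1))) -> 1
  row 28 [11100]: (((0 XOR 0) XOR 0) XOR ((1 IMPLIES 1) AND (1 OR 0))) -> 1
  row 29 [11101]: (((1 XOR 0) XOR 0) XOR ((1 IMPLIES 1) AND (1 OR 1))) -> 0
  row 30 [11110]: (((0 XOR 1) XOR 1) XOR ((1 IMPLIES 1) AND (1 OR 0))) -> 1
  row 31 [11111]: (((1 XOR 1) XOR 1) XOR ((1 IMPLIES 1) AND (1 OR 1))) -> 0
Full result column, 4 rows per line (a,b,c fixed per line; d,e runs 00..11 left to right):
  rows 0-3 [a,b,c=000]: 0000  = hex 0
  rows 4-7 [a,b,c=001]: 0000  = hex 0
  rows 8-11 [a,b,c=010]: 1010  = hex A
  rows 12-15 [a,b,c=011]: 1010  = hex A
  rows 16-19 [a,b,c=100]: 0101  = hex 5
  rows 20-23 [a,b,c=101]: 0000  = hex 0
  rows 24-27 [a,b,c=110]: 0101  = hex 5
  rows 28-31 [a,b,c=111]: 1010  = hex A
Output column (row 0 .. row 31) = 00000000101010100101000001011010
Output column grouped in 4s = 0000 0000 1010 1010 0101 0000 0101 1010 = 0x00AA505A
Convert to decimal digit by digit (value = value*16 + digit):
  0 -> 0
  0*16 + 0 = 0
  0*16 + 10 (A) = 10
  10*16 + 10 (A) = 170
  170*16 + 5 = 2725
  2725*16 + 0 = 43600
  43600*16 + 5 = 697605
  697605*16 + 10 (A) = 11161690
Decimal = 11161690

11161690


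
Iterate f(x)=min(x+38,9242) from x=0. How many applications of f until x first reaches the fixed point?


Step 1: x=0, cap=9242, increment=38
Step 2: x grows by 38 each step until capped at 9242; fixed point is x=9242
Step 3: iterations = ceil(9242/38) = 244

244


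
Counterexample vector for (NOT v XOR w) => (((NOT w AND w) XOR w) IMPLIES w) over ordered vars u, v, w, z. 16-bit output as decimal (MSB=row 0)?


F1 = (NOT v XOR w)
F2 = (((NOT w AND w) XOR w) IMPLIES w)
Counterexample to F1=>F2 is where F1=1 and F2=0.
Evaluate each row (bits = u,v,w,z, MSB first):
  row 0 [0000]: F1=1 F2=1 -> F1&~F2 -> 0
  row 1 [0001]: F1=1 F2=1 -> F1&~F2 -> 0
  row 2 [0010]: F1=0 F2=1 -> F1&~F2 -> 0
  row 3 [0011]: F1=0 F2=1 -> F1&~F2 -> 0
  row 4 [0100]: F1=0 F2=1 -> F1&~F2 -> 0
  row 5 [0101]: F1=0 F2=1 -> F1&~F2 -> 0
  row 6 [0110]: F1=1 F2=1 -> F1&~F2 -> 0
  row 7 [0111]: F1=1 F2=1 -> F1&~F2 -> 0
  row 8 [1000]: F1=1 F2=1 -> F1&~F2 -> 0
  row 9 [1001]: F1=1 F2=1 -> F1&~F2 -> 0
  row 10 [1010]: F1=0 F2=1 -> F1&~F2 -> 0
  row 11 [1011]: F1=0 F2=1 -> F1&~F2 -> 0
  row 12 [1100]: F1=0 F2=1 -> F1&~F2 -> 0
  row 13 [1101]: F1=0 F2=1 -> F1&~F2 -> 0
  row 14 [1110]: F1=1 F2=1 -> F1&~F2 -> 0
  row 15 [1111]: F1=1 F2=1 -> F1&~F2 -> 0
Full result column, 4 rows per line (u,v fixed per line; w,z runs 00..11 left to right):
  rows 0-3 [u,v=00]: 0000  = hex 0
  rows 4-7 [u,v=01]: 0000  = hex 0
  rows 8-11 [u,v=10]: 0000  = hex 0
  rows 12-15 [u,v=11]: 0000  = hex 0
Counterexample vector (row 0 .. row 15) = 0000000000000000
Output column grouped in 4s = 0000 0000 0000 0000 = 0x0000
Convert to decimal digit by digit (value = value*16 + digit):
  0 -> 0
  0*16 + 0 = 0
  0*16 + 0 = 0
  0*16 + 0 = 0
Decimal = 0

0


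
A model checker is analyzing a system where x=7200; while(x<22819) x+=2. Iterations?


Step 1: x goes from 7200 toward 22819 by 2; the body runs while x<22819, so iterations = ceil((bound-start)/step)
Step 2: Distance=15619
Step 3: ceil(15619/2)=7810

7810


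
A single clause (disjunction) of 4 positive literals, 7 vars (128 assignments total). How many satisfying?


Step 1: Total=2^7=128
Step 2: Unsat when all 4 false: 2^3=8
Step 3: Sat=128-8=120

120


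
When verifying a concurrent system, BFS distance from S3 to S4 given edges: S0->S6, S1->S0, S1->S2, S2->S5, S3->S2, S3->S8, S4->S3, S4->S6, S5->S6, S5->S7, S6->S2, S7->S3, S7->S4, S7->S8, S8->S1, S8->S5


BFS layer-by-layer from S3:
  dist 0: {S3}
  dist 1: {S2, S8}
  dist 2: {S1, S5}
  dist 3: {S0, S6, S7}
  dist 4: {S4}
  -> S4 reached at distance 4
Shortest path length = 4

4


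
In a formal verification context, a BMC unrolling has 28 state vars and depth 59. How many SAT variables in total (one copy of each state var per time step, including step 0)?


BMC unrolls to depth k, creating one copy of each state var for steps 0..k.
Step count = 59 + 1 = 60 (steps 0 through 59)
Vars per step = 28
Total = 28 * 60 = 1680

1680


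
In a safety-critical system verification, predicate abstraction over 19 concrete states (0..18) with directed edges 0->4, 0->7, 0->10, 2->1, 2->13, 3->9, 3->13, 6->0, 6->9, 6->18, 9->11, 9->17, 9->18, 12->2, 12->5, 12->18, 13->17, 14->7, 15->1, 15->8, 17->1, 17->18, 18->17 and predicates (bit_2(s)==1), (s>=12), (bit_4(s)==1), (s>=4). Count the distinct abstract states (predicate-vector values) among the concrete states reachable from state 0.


BFS from 0:
Concrete reachable: {0, 4, 7, 10}
Abstract via predicates (bit_2(s)==1), (s>=12), (bit_4(s)==1), (s>=4):
  (0,0,0,0) <- {0}
  (0,0,0,1) <- {10}
  (1,0,0,1) <- {4, 7}
Distinct abstract states = 3

3


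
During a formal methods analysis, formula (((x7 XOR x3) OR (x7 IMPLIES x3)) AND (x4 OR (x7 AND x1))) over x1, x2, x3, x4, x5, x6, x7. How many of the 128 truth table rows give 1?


Formula: (((x7 XOR x3) OR (x7 IMPLIES x3)) AND (x4 OR (x7 AND x1))) over 7 vars (128 rows)
Evaluate each row (x1, x2, x3, x4, x5, x6, x7 as bits, MSB first):
  row 0 [0000000]: (((0 XOR 0) OR (0 IMPLIES 0)) AND (0 OR (0 AND 0))) -> 0
  row 1 [0000001]: (((1 XOR 0) OR (1 IMPLIES 0)) AND (0 OR (1 AND 0))) -> 0
  row 2 [0000010]: (((0 XOR 0) OR (0 IMPLIES 0)) AND (0 OR (0 AND 0))) -> 0
  row 3 [0000011]: (((1 XOR 0) OR (1 IMPLIES 0)) AND (0 OR (1 AND 0))) -> 0
  row 4 [0000100]: (((0 XOR 0) OR (0 IMPLIES 0)) AND (0 OR (0 AND 0))) -> 0
  (every remaining row is evaluated the same way; all 128 results are listed next)
Full result column, 8 rows per line (x1,x2,x3,x4 fixed per line; x5,x6,x7 runs 000..111 left to right):
  rows 0-7 [x1,x2,x3,x4=0000]: 00000000  (ones: 0)
  rows 8-15 [x1,x2,x3,x4=0001]: 11111111  (ones: 8)
  rows 16-23 [x1,x2,x3,x4=0010]: 00000000  (ones: 0)
  rows 24-31 [x1,x2,x3,x4=0011]: 11111111  (ones: 8)
  rows 32-39 [x1,x2,x3,x4=0100]: 00000000  (ones: 0)
  rows 40-47 [x1,x2,x3,x4=0101]: 11111111  (ones: 8)
  rows 48-55 [x1,x2,x3,x4=0110]: 00000000  (ones: 0)
  rows 56-63 [x1,x2,x3,x4=0111]: 11111111  (ones: 8)
  rows 64-71 [x1,x2,x3,x4=1000]: 01010101  (ones: 4)
  rows 72-79 [x1,x2,x3,x4=1001]: 11111111  (ones: 8)
  rows 80-87 [x1,x2,x3,x4=1010]: 01010101  (ones: 4)
  rows 88-95 [x1,x2,x3,x4=1011]: 11111111  (ones: 8)
  rows 96-103 [x1,x2,x3,x4=1100]: 01010101  (ones: 4)
  rows 104-111 [x1,x2,x3,x4=1101]: 11111111  (ones: 8)
  rows 112-119 [x1,x2,x3,x4=1110]: 01010101  (ones: 4)
  rows 120-127 [x1,x2,x3,x4=1111]: 11111111  (ones: 8)
Count of 1-rows = 0+8+0+8+0+8+0+8+4+8+4+8+4+8+4+8 = 80

80


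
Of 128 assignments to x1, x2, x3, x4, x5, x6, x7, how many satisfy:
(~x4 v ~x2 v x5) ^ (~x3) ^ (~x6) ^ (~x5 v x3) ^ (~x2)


CNF with 5 clauses over 7 vars (128 assignments).
An assignment satisfies CNF iff every clause has >=1 true literal.
Check each row (bits = x1,x2,x3,x4,x5,x6,x7; clause T/F shown):
  row 0 [0000000]: clauses=TTTTT -> 1
  row 1 [0000001]: clauses=TTTTT -> 1
  row 2 [0000010]: clauses=TTFTT -> 0
  row 3 [0000011]: clauses=TTFTT -> 0
  row 4 [0000100]: clauses=TTTFT -> 0
  (every remaining row is evaluated the same way; all 128 results are listed next)
Full result column, 8 rows per line (x1,x2,x3,x4 fixed per line; x5,x6,x7 runs 000..111 left to right):
  rows 0-7 [x1,x2,x3,x4=0000]: 11000000  (ones: 2)
  rows 8-15 [x1,x2,x3,x4=0001]: 11000000  (ones: 2)
  rows 16-23 [x1,x2,x3,x4=0010]: 00000000  (ones: 0)
  rows 24-31 [x1,x2,x3,x4=0011]: 00000000  (ones: 0)
  rows 32-39 [x1,x2,x3,x4=0100]: 00000000  (ones: 0)
  rows 40-47 [x1,x2,x3,x4=0101]: 00000000  (ones: 0)
  rows 48-55 [x1,x2,x3,x4=0110]: 00000000  (ones: 0)
  rows 56-63 [x1,x2,x3,x4=0111]: 00000000  (ones: 0)
  rows 64-71 [x1,x2,x3,x4=1000]: 11000000  (ones: 2)
  rows 72-79 [x1,x2,x3,x4=1001]: 11000000  (ones: 2)
  rows 80-87 [x1,x2,x3,x4=1010]: 00000000  (ones: 0)
  rows 88-95 [x1,x2,x3,x4=1011]: 00000000  (ones: 0)
  rows 96-103 [x1,x2,x3,x4=1100]: 00000000  (ones: 0)
  rows 104-111 [x1,x2,x3,x4=1101]: 00000000  (ones: 0)
  rows 112-119 [x1,x2,x3,x4=1110]: 00000000  (ones: 0)
  rows 120-127 [x1,x2,x3,x4=1111]: 00000000  (ones: 0)
Satisfying assignments = 2+2+0+0+0+0+0+0+2+2+0+0+0+0+0+0 = 8

8


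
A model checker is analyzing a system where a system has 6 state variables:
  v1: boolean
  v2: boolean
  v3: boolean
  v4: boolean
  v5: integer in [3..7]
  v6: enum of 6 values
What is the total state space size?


State space = product of domain sizes of all variables.
Domain sizes:
  v1 (boolean): 2
  v2 (boolean): 2
  v3 (boolean): 2
  v4 (boolean): 2
  v5 (integer in [3..7]): 5
  v6 (enum of 6 values): 6
Product = 2 * 2 * 2 * 2 * 5 * 6 = 480

480


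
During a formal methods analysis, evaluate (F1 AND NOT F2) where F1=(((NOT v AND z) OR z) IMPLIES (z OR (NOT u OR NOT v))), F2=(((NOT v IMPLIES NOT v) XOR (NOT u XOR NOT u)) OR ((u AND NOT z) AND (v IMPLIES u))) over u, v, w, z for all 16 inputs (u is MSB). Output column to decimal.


F1 = (((NOT v AND z) OR z) IMPLIES (z OR (NOT u OR NOT v)))
F2 = (((NOT v IMPLIES NOT v) XOR (NOT u XOR NOT u)) OR ((u AND NOT z) AND (v IMPLIES u)))
Counterexample to F1=>F2 is where F1=1 and F2=0.
Evaluate each row (bits = u,v,w,z, MSB first):
  row 0 [0000]: F1=1 F2=1 -> F1&~F2 -> 0
  row 1 [0001]: F1=1 F2=1 -> F1&~F2 -> 0
  row 2 [0010]: F1=1 F2=1 -> F1&~F2 -> 0
  row 3 [0011]: F1=1 F2=1 -> F1&~F2 -> 0
  row 4 [0100]: F1=1 F2=1 -> F1&~F2 -> 0
  row 5 [0101]: F1=1 F2=1 -> F1&~F2 -> 0
  row 6 [0110]: F1=1 F2=1 -> F1&~F2 -> 0
  row 7 [0111]: F1=1 F2=1 -> F1&~F2 -> 0
  row 8 [1000]: F1=1 F2=1 -> F1&~F2 -> 0
  row 9 [1001]: F1=1 F2=1 -> F1&~F2 -> 0
  row 10 [1010]: F1=1 F2=1 -> F1&~F2 -> 0
  row 11 [1011]: F1=1 F2=1 -> F1&~F2 -> 0
  row 12 [1100]: F1=1 F2=1 -> F1&~F2 -> 0
  row 13 [1101]: F1=1 F2=1 -> F1&~F2 -> 0
  row 14 [1110]: F1=1 F2=1 -> F1&~F2 -> 0
  row 15 [1111]: F1=1 F2=1 -> F1&~F2 -> 0
Full result column, 4 rows per line (u,v fixed per line; w,z runs 00..11 left to right):
  rows 0-3 [u,v=00]: 0000  = hex 0
  rows 4-7 [u,v=01]: 0000  = hex 0
  rows 8-11 [u,v=10]: 0000  = hex 0
  rows 12-15 [u,v=11]: 0000  = hex 0
Counterexample vector (row 0 .. row 15) = 0000000000000000
Output column grouped in 4s = 0000 0000 0000 0000 = 0x0000
Convert to decimal digit by digit (value = value*16 + digit):
  0 -> 0
  0*16 + 0 = 0
  0*16 + 0 = 0
  0*16 + 0 = 0
Decimal = 0

0


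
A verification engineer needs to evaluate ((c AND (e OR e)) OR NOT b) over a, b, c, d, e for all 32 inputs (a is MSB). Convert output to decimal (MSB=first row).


Formula: ((c AND (e OR e)) OR NOT b) over a, b, c, d, e (32 rows)
Evaluate each row (bits = a,b,c,d,e, MSB first):
  row 0 [00000]: ((0 AND (0 OR 0)) OR NOT 0) -> 1
  row 1 [00001]: ((0 AND (1 OR 1)) OR NOT 0) -> 1
  row 2 [00010]: ((0 AND (0 OR 0)) OR NOT 0) -> 1
  row 3 [00011]: ((0 AND (1 OR 1)) OR NOT 0) -> 1
  row 4 [00100]: ((1 AND (0 OR 0)) OR NOT 0) -> 1
  row 5 [00101]: ((1 AND (1 OR 1)) OR NOT 0) -> 1
  row 6 [00110]: ((1 AND (0 OR 0)) OR NOT 0) -> 1
  row 7 [00111]: ((1 AND (1 OR 1)) OR NOT 0) -> 1
  row 8 [01000]: ((0 AND (0 OR 0)) OR NOT 1) -> 0
  row 9 [01001]: ((0 AND (1 OR 1)) OR NOT 1) -> 0
  row 10 [01010]: ((0 AND (0 OR 0)) OR NOT 1) -> 0
  row 11 [01011]: ((0 AND (1 OR 1)) OR NOT 1) -> 0
  row 12 [01100]: ((1 AND (0 OR 0)) OR NOT 1) -> 0
  row 13 [01101]: ((1 AND (1 OR 1)) OR NOT 1) -> 1
  row 14 [01110]: ((1 AND (0 OR 0)) OR NOT 1) -> 0
  row 15 [01111]: ((1 AND (1 OR 1)) OR NOT 1) -> 1
  row 16 [10000]: ((0 AND (0 OR 0)) OR NOT 0) -> 1
  row 17 [10001]: ((0 AND (1 OR 1)) OR NOT 0) -> 1
  row 18 [10010]: ((0 AND (0 OR 0)) OR NOT 0) -> 1
  row 19 [10011]: ((0 AND (1 OR 1)) OR NOT 0) -> 1
  row 20 [10100]: ((1 AND (0 OR 0)) OR NOT 0) -> 1
  row 21 [10101]: ((1 AND (1 OR 1)) OR NOT 0) -> 1
  row 22 [10110]: ((1 AND (0 OR 0)) OR NOT 0) -> 1
  row 23 [10111]: ((1 AND (1 OR 1)) OR NOT 0) -> 1
  row 24 [11000]: ((0 AND (0 OR 0)) OR NOT 1) -> 0
  row 25 [11001]: ((0 AND (1 OR 1)) OR NOT 1) -> 0
  row 26 [11010]: ((0 AND (0 OR 0)) OR NOT 1) -> 0
  row 27 [11011]: ((0 AND (1 OR 1)) OR NOT 1) -> 0
  row 28 [11100]: ((1 AND (0 OR 0)) OR NOT 1) -> 0
  row 29 [11101]: ((1 AND (1 OR 1)) OR NOT 1) -> 1
  row 30 [11110]: ((1 AND (0 OR 0)) OR NOT 1) -> 0
  row 31 [11111]: ((1 AND (1 OR 1)) OR NOT 1) -> 1
Full result column, 4 rows per line (a,b,c fixed per line; d,e runs 00..11 left to right):
  rows 0-3 [a,b,c=000]: 1111  = hex F
  rows 4-7 [a,b,c=001]: 1111  = hex F
  rows 8-11 [a,b,c=010]: 0000  = hex 0
  rows 12-15 [a,b,c=011]: 0101  = hex 5
  rows 16-19 [a,b,c=100]: 1111  = hex F
  rows 20-23 [a,b,c=101]: 1111  = hex F
  rows 24-27 [a,b,c=110]: 0000  = hex 0
  rows 28-31 [a,b,c=111]: 0101  = hex 5
Output column (row 0 .. row 31) = 11111111000001011111111100000101
Output column grouped in 4s = 1111 1111 0000 0101 1111 1111 0000 0101 = 0xFF05FF05
Convert to decimal digit by digit (value = value*16 + digit):
  F -> 15
  15*16 + 15 (F) = 255
  255*16 + 0 = 4080
  4080*16 + 5 = 65285
  65285*16 + 15 (F) = 1044575
  1044575*16 + 15 (F) = 16713215
  16713215*16 + 0 = 267411440
  267411440*16 + 5 = 4278583045
Decimal = 4278583045

4278583045


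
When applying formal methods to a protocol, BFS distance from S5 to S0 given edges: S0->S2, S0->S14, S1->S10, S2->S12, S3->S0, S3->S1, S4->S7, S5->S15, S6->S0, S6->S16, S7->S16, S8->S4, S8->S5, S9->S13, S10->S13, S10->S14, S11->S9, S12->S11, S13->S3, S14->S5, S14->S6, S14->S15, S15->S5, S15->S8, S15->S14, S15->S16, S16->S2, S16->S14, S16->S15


BFS layer-by-layer from S5:
  dist 0: {S5}
  dist 1: {S15}
  dist 2: {S8, S14, S16}
  dist 3: {S2, S4, S6}
  dist 4: {S0, S7, S12}
  -> S0 reached at distance 4
Shortest path length = 4

4


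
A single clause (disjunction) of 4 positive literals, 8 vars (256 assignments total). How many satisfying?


Step 1: Total=2^8=256
Step 2: Unsat when all 4 false: 2^4=16
Step 3: Sat=256-16=240

240


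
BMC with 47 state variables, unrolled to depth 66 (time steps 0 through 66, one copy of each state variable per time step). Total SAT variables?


BMC unrolls to depth k, creating one copy of each state var for steps 0..k.
Step count = 66 + 1 = 67 (steps 0 through 66)
Vars per step = 47
Total = 47 * 67 = 3149

3149


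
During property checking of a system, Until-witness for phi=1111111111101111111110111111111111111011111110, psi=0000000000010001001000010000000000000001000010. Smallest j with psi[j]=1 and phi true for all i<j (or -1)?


(phi U psi) at 0: need smallest j with psi[j]=1 and phi[i]=1 for all i in [0,j).
Scan from step 0:
  step 0: phi=1, psi=0 -> continue
  step 1: phi=1, psi=0 -> continue
  step 2: phi=1, psi=0 -> continue
  step 3: phi=1, psi=0 -> continue
  step 11: psi=1 and phi held for [0,11) -> witness found
Witness step = 11

11


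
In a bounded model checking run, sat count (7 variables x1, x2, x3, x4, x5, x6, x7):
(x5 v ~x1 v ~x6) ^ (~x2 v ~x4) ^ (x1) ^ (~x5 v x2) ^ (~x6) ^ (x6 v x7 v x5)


CNF with 6 clauses over 7 vars (128 assignments).
An assignment satisfies CNF iff every clause has >=1 true literal.
Check each row (bits = x1,x2,x3,x4,x5,x6,x7; clause T/F shown):
  row 0 [0000000]: clauses=TTFTTF -> 0
  row 1 [0000001]: clauses=TTFTTT -> 0
  row 2 [0000010]: clauses=TTFTFT -> 0
  row 3 [0000011]: clauses=TTFTFT -> 0
  row 4 [0000100]: clauses=TTFFTT -> 0
  (every remaining row is evaluated the same way; all 128 results are listed next)
Full result column, 8 rows per line (x1,x2,x3,x4 fixed per line; x5,x6,x7 runs 000..111 left to right):
  rows 0-7 [x1,x2,x3,x4=0000]: 00000000  (ones: 0)
  rows 8-15 [x1,x2,x3,x4=0001]: 00000000  (ones: 0)
  rows 16-23 [x1,x2,x3,x4=0010]: 00000000  (ones: 0)
  rows 24-31 [x1,x2,x3,x4=0011]: 00000000  (ones: 0)
  rows 32-39 [x1,x2,x3,x4=0100]: 00000000  (ones: 0)
  rows 40-47 [x1,x2,x3,x4=0101]: 00000000  (ones: 0)
  rows 48-55 [x1,x2,x3,x4=0110]: 00000000  (ones: 0)
  rows 56-63 [x1,x2,x3,x4=0111]: 00000000  (ones: 0)
  rows 64-71 [x1,x2,x3,x4=1000]: 01000000  (ones: 1)
  rows 72-79 [x1,x2,x3,x4=1001]: 01000000  (ones: 1)
  rows 80-87 [x1,x2,x3,x4=1010]: 01000000  (ones: 1)
  rows 88-95 [x1,x2,x3,x4=1011]: 01000000  (ones: 1)
  rows 96-103 [x1,x2,x3,x4=1100]: 01001100  (ones: 3)
  rows 104-111 [x1,x2,x3,x4=1101]: 00000000  (ones: 0)
  rows 112-119 [x1,x2,x3,x4=1110]: 01001100  (ones: 3)
  rows 120-127 [x1,x2,x3,x4=1111]: 00000000  (ones: 0)
Satisfying assignments = 0+0+0+0+0+0+0+0+1+1+1+1+3+0+3+0 = 10

10


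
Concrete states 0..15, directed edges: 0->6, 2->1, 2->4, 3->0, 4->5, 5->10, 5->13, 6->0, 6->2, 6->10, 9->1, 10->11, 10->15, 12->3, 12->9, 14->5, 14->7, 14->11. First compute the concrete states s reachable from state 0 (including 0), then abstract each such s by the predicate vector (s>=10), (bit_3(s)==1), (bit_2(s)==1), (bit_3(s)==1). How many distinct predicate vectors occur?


BFS from 0:
Concrete reachable: {0, 1, 2, 4, 5, 6, 10, 11, 13, 15}
Abstract via predicates (s>=10), (bit_3(s)==1), (bit_2(s)==1), (bit_3(s)==1):
  (0,0,0,0) <- {0, 1, 2}
  (0,0,1,0) <- {4, 5, 6}
  (1,1,0,1) <- {10, 11}
  (1,1,1,1) <- {13, 15}
Distinct abstract states = 4

4


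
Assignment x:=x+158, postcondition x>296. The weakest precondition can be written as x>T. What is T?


Formula: wp(x:=E, P) = P[E/x] (substitute E for x in postcondition)
Step 1: Postcondition: x>296
Step 2: Substitute x+158 for x: x+158>296
Step 3: Solve for x: x > 296-158 = 138

138


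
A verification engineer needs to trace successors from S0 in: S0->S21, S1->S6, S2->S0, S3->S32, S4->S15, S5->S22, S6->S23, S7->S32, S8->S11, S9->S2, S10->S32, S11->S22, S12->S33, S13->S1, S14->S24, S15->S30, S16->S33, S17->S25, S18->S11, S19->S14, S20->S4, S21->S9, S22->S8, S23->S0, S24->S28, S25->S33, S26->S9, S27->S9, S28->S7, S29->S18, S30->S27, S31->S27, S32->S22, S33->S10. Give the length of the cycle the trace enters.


Trace from S0 until a state repeats:
  S0 -> S21 -> S9 -> S2 -> S0
S0 first seen at step 0, revisited at step 4.
Cycle length = 4 - 0 = 4

4


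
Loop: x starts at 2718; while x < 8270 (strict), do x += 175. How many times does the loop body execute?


Step 1: x goes from 2718 toward 8270 by 175; the body runs while x<8270, so iterations = ceil((bound-start)/step)
Step 2: Distance=5552
Step 3: ceil(5552/175)=32

32


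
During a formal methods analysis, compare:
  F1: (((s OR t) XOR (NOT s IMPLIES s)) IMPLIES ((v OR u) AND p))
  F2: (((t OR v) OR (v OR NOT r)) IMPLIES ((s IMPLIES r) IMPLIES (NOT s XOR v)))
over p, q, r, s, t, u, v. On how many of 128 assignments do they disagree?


F1 = (((s OR t) XOR (NOT s IMPLIES s)) IMPLIES ((v OR u) AND p))
F2 = (((t OR v) OR (v OR NOT r)) IMPLIES ((s IMPLIES r) IMPLIES (NOT s XOR v)))
Evaluate both on each of 128 rows (bits = p,q,r,s,t,u,v):
  row 0 [0000000]: F1=1 F2=1 -> 0
  row 1 [0000001]: F1=1 F2=0 (differ) -> 1
  row 2 [0000010]: F1=1 F2=1 -> 0
  row 3 [0000011]: F1=1 F2=0 (differ) -> 1
  row 4 [0000100]: F1=0 F2=1 (differ) -> 1
  (every remaining row is evaluated the same way; all 128 results are listed next)
Full result column, 8 rows per line (p,q,r,s fixed per line; t,u,v runs 000..111 left to right):
  rows 0-7 [p,q,r,s=0000]: 01011010  (ones: 4)
  rows 8-15 [p,q,r,s=0001]: 00000000  (ones: 0)
  rows 16-23 [p,q,r,s=0010]: 01011010  (ones: 4)
  rows 24-31 [p,q,r,s=0011]: 00001010  (ones: 2)
  rows 32-39 [p,q,r,s=0100]: 01011010  (ones: 4)
  rows 40-47 [p,q,r,s=0101]: 00000000  (ones: 0)
  rows 48-55 [p,q,r,s=0110]: 01011010  (ones: 4)
  rows 56-63 [p,q,r,s=0111]: 00001010  (ones: 2)
  rows 64-71 [p,q,r,s=1000]: 01011101  (ones: 5)
  rows 72-79 [p,q,r,s=1001]: 00000000  (ones: 0)
  rows 80-87 [p,q,r,s=1010]: 01011101  (ones: 5)
  rows 88-95 [p,q,r,s=1011]: 00001010  (ones: 2)
  rows 96-103 [p,q,r,s=1100]: 01011101  (ones: 5)
  rows 104-111 [p,q,r,s=1101]: 00000000  (ones: 0)
  rows 112-119 [p,q,r,s=1110]: 01011101  (ones: 5)
  rows 120-127 [p,q,r,s=1111]: 00001010  (ones: 2)
Disagreements = 4+0+4+2+4+0+4+2+5+0+5+2+5+0+5+2 = 44

44


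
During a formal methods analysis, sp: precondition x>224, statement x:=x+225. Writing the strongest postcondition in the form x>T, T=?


Formula: sp(P, x:=E) = exists old_x. (x = E[old_x/x]) AND P[old_x/x] (old_x is the value of x before the assignment; eliminate old_x by solving x = E[old_x/x] for old_x)
Step 1: Precondition P: x>224, i.e. old_x > 224
Step 2: Assignment gives x = old_x + 225, so old_x = x - 225
Step 3: Substitute into P: x - 225 > 224
Step 4: Simplify: x > 224+225 = 449

449


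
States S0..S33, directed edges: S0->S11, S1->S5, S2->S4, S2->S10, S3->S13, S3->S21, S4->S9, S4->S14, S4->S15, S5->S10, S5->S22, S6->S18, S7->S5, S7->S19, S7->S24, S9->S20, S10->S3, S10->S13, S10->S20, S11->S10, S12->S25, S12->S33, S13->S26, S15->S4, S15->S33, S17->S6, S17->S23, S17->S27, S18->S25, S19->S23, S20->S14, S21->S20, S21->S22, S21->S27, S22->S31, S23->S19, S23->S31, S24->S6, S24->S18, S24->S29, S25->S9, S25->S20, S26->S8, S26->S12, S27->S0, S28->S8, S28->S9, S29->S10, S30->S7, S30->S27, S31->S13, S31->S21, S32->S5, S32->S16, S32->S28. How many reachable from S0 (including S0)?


BFS from S0:
  layer 0: {S0}
  layer 1: {S11}
  layer 2: {S10}
  layer 3: {S3, S13, S20}
  layer 4: {S14, S21, S26}
  layer 5: {S8, S12, S22, S27}
  layer 6: {S25, S31, S33}
  layer 7: {S9}
Reachable set: {S0, S3, S8, S9, S10, S11, S12, S13, S14, S20, S21, S22, S25, S26, S27, S31, S33}
Count = 17

17


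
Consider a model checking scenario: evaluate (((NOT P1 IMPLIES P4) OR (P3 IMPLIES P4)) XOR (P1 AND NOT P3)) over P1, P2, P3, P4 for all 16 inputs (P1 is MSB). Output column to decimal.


Formula: (((NOT P1 IMPLIES P4) OR (P3 IMPLIES P4)) XOR (P1 AND NOT P3)) over P1, P2, P3, P4 (16 rows)
Evaluate each row (bits = P1,P2,P3,P4, MSB first):
  row 0 [0000]: (((NOT 0 IMPLIES 0) OR (0 IMPLIES 0)) XOR (0 AND NOT 0)) -> 1
  row 1 [0001]: (((NOT 0 IMPLIES 1) OR (0 IMPLIES 1)) XOR (0 AND NOT 0)) -> 1
  row 2 [0010]: (((NOT 0 IMPLIES 0) OR (1 IMPLIES 0)) XOR (0 AND NOT 1)) -> 0
  row 3 [0011]: (((NOT 0 IMPLIES 1) OR (1 IMPLIES 1)) XOR (0 AND NOT 1)) -> 1
  row 4 [0100]: (((NOT 0 IMPLIES 0) OR (0 IMPLIES 0)) XOR (0 AND NOT 0)) -> 1
  row 5 [0101]: (((NOT 0 IMPLIES 1) OR (0 IMPLIES 1)) XOR (0 AND NOT 0)) -> 1
  row 6 [0110]: (((NOT 0 IMPLIES 0) OR (1 IMPLIES 0)) XOR (0 AND NOT 1)) -> 0
  row 7 [0111]: (((NOT 0 IMPLIES 1) OR (1 IMPLIES 1)) XOR (0 AND NOT 1)) -> 1
  row 8 [1000]: (((NOT 1 IMPLIES 0) OR (0 IMPLIES 0)) XOR (1 AND NOT 0)) -> 0
  row 9 [1001]: (((NOT 1 IMPLIES 1) OR (0 IMPLIES 1)) XOR (1 AND NOT 0)) -> 0
  row 10 [1010]: (((NOT 1 IMPLIES 0) OR (1 IMPLIES 0)) XOR (1 AND NOT 1)) -> 1
  row 11 [1011]: (((NOT 1 IMPLIES 1) OR (1 IMPLIES 1)) XOR (1 AND NOT 1)) -> 1
  row 12 [1100]: (((NOT 1 IMPLIES 0) OR (0 IMPLIES 0)) XOR (1 AND NOT 0)) -> 0
  row 13 [1101]: (((NOT 1 IMPLIES 1) OR (0 IMPLIES 1)) XOR (1 AND NOT 0)) -> 0
  row 14 [1110]: (((NOT 1 IMPLIES 0) OR (1 IMPLIES 0)) XOR (1 AND NOT 1)) -> 1
  row 15 [1111]: (((NOT 1 IMPLIES 1) OR (1 IMPLIES 1)) XOR (1 AND NOT 1)) -> 1
Full result column, 4 rows per line (P1,P2 fixed per line; P3,P4 runs 00..11 left to right):
  rows 0-3 [P1,P2=00]: 1101  = hex D
  rows 4-7 [P1,P2=01]: 1101  = hex D
  rows 8-11 [P1,P2=10]: 0011  = hex 3
  rows 12-15 [P1,P2=11]: 0011  = hex 3
Output column (row 0 .. row 15) = 1101110100110011
Output column grouped in 4s = 1101 1101 0011 0011 = 0xDD33
Convert to decimal digit by digit (value = value*16 + digit):
  D -> 13
  13*16 + 13 (D) = 221
  221*16 + 3 = 3539
  3539*16 + 3 = 56627
Decimal = 56627

56627


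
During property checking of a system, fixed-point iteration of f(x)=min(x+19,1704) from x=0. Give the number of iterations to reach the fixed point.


Step 1: x=0, cap=1704, increment=19
Step 2: x grows by 19 each step until capped at 1704; fixed point is x=1704
Step 3: iterations = ceil(1704/19) = 90

90


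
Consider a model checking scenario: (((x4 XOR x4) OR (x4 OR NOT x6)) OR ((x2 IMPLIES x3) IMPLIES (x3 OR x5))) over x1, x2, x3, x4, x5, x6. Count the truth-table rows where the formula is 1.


Formula: (((x4 XOR x4) OR (x4 OR NOT x6)) OR ((x2 IMPLIES x3) IMPLIES (x3 OR x5))) over 6 vars (64 rows)
Evaluate each row (x1, x2, x3, x4, x5, x6 as bits, MSB first):
  row 0 [000000]: (((0 XOR 0) OR (0 OR NOT 0)) OR ((0 IMPLIES 0) IMPLIES (0 OR 0))) -> 1
  row 1 [000001]: (((0 XOR 0) OR (0 OR NOT 1)) OR ((0 IMPLIES 0) IMPLIES (0 OR 0))) -> 0
  row 2 [000010]: (((0 XOR 0) OR (0 OR NOT 0)) OR ((0 IMPLIES 0) IMPLIES (0 OR 1))) -> 1
  row 3 [000011]: (((0 XOR 0) OR (0 OR NOT 1)) OR ((0 IMPLIES 0) IMPLIES (0 OR 1))) -> 1
  row 4 [000100]: (((1 XOR 1) OR (1 OR NOT 0)) OR ((0 IMPLIES 0) IMPLIES (0 OR 0))) -> 1
  (every remaining row is evaluated the same way; all 64 results are listed next)
Full result column, 8 rows per line (x1,x2,x3 fixed per line; x4,x5,x6 runs 000..111 left to right):
  rows 0-7 [x1,x2,x3=000]: 10111111  (ones: 7)
  rows 8-15 [x1,x2,x3=001]: 11111111  (ones: 8)
  rows 16-23 [x1,x2,x3=010]: 11111111  (ones: 8)
  rows 24-31 [x1,x2,x3=011]: 11111111  (ones: 8)
  rows 32-39 [x1,x2,x3=100]: 10111111  (ones: 7)
  rows 40-47 [x1,x2,x3=101]: 11111111  (ones: 8)
  rows 48-55 [x1,x2,x3=110]: 11111111  (ones: 8)
  rows 56-63 [x1,x2,x3=111]: 11111111  (ones: 8)
Count of 1-rows = 7+8+8+8+7+8+8+8 = 62

62


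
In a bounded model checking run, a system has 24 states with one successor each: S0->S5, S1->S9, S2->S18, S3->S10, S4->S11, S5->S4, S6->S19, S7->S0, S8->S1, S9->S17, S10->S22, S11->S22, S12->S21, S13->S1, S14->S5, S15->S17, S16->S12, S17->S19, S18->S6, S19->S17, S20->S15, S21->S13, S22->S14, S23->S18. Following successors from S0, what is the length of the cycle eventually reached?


Trace from S0 until a state repeats:
  S0 -> S5 -> S4 -> S11 -> S22 -> S14 -> S5
S5 first seen at step 1, revisited at step 6.
Cycle length = 6 - 1 = 5

5


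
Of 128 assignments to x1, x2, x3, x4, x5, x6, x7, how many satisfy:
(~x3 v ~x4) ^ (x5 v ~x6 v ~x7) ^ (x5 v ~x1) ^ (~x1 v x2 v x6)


CNF with 4 clauses over 7 vars (128 assignments).
An assignment satisfies CNF iff every clause has >=1 true literal.
Check each row (bits = x1,x2,x3,x4,x5,x6,x7; clause T/F shown):
  row 0 [0000000]: clauses=TTTT -> 1
  row 1 [0000001]: clauses=TTTT -> 1
  row 2 [0000010]: clauses=TTTT -> 1
  row 3 [0000011]: clauses=TFTT -> 0
  row 4 [0000100]: clauses=TTTT -> 1
  (every remaining row is evaluated the same way; all 128 results are listed next)
Full result column, 8 rows per line (x1,x2,x3,x4 fixed per line; x5,x6,x7 runs 000..111 left to right):
  rows 0-7 [x1,x2,x3,x4=0000]: 11101111  (ones: 7)
  rows 8-15 [x1,x2,x3,x4=0001]: 11101111  (ones: 7)
  rows 16-23 [x1,x2,x3,x4=0010]: 11101111  (ones: 7)
  rows 24-31 [x1,x2,x3,x4=0011]: 00000000  (ones: 0)
  rows 32-39 [x1,x2,x3,x4=0100]: 11101111  (ones: 7)
  rows 40-47 [x1,x2,x3,x4=0101]: 11101111  (ones: 7)
  rows 48-55 [x1,x2,x3,x4=0110]: 11101111  (ones: 7)
  rows 56-63 [x1,x2,x3,x4=0111]: 00000000  (ones: 0)
  rows 64-71 [x1,x2,x3,x4=1000]: 00000011  (ones: 2)
  rows 72-79 [x1,x2,x3,x4=1001]: 00000011  (ones: 2)
  rows 80-87 [x1,x2,x3,x4=1010]: 00000011  (ones: 2)
  rows 88-95 [x1,x2,x3,x4=1011]: 00000000  (ones: 0)
  rows 96-103 [x1,x2,x3,x4=1100]: 00001111  (ones: 4)
  rows 104-111 [x1,x2,x3,x4=1101]: 00001111  (ones: 4)
  rows 112-119 [x1,x2,x3,x4=1110]: 00001111  (ones: 4)
  rows 120-127 [x1,x2,x3,x4=1111]: 00000000  (ones: 0)
Satisfying assignments = 7+7+7+0+7+7+7+0+2+2+2+0+4+4+4+0 = 60

60


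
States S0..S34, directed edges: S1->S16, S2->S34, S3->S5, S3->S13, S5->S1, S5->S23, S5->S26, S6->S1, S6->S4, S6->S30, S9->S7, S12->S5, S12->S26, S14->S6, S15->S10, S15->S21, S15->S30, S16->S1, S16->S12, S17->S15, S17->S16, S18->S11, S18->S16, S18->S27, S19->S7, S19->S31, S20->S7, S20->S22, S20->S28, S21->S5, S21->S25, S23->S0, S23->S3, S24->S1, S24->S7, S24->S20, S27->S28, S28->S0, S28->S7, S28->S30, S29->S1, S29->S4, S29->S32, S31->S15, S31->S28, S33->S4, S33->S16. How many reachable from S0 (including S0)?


BFS from S0:
  layer 0: {S0}
Reachable set: {S0}
Count = 1

1


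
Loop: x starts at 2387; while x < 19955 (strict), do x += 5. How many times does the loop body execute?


Step 1: x goes from 2387 toward 19955 by 5; the body runs while x<19955, so iterations = ceil((bound-start)/step)
Step 2: Distance=17568
Step 3: ceil(17568/5)=3514

3514


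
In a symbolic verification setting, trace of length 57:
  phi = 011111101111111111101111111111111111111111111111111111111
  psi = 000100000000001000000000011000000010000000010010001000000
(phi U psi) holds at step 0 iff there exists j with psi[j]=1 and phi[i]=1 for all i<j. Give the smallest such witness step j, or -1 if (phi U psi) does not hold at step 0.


(phi U psi) at 0: need smallest j with psi[j]=1 and phi[i]=1 for all i in [0,j).
Scan from step 0:
  step 0: phi=0 -> phi-prefix broken from here
  step 3: psi=1 but phi already failed -> not a witness
  step 14: psi=1 but phi already failed -> not a witness
  step 25: psi=1 but phi already failed -> not a witness
  step 26: psi=1 but phi already failed -> not a witness
  step 34: psi=1 but phi already failed -> not a witness
  step 43: psi=1 but phi already failed -> not a witness
  step 46: psi=1 but phi already failed -> not a witness
  step 50: psi=1 but phi already failed -> not a witness
  end of trace: no witness -> -1
Witness step = -1

-1


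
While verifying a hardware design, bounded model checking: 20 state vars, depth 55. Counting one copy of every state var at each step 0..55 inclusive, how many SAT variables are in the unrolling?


BMC unrolls to depth k, creating one copy of each state var for steps 0..k.
Step count = 55 + 1 = 56 (steps 0 through 55)
Vars per step = 20
Total = 20 * 56 = 1120

1120


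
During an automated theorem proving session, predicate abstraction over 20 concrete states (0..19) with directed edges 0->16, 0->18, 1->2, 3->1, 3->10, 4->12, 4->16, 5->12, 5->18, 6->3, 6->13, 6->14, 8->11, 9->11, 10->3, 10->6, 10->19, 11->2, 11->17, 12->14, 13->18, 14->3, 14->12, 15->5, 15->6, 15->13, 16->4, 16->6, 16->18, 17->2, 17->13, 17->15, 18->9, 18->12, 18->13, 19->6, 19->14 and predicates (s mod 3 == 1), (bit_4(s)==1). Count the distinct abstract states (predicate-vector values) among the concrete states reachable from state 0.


BFS from 0:
Concrete reachable: {0, 1, 2, 3, 4, 5, 6, 9, 10, 11, 12, 13, 14, 15, 16, 17, 18, 19}
Abstract via predicates (s mod 3 == 1), (bit_4(s)==1):
  (0,0) <- {0, 2, 3, 5, 6, 9, 11, 12, 14, 15}
  (0,1) <- {17, 18}
  (1,0) <- {1, 4, 10, 13}
  (1,1) <- {16, 19}
Distinct abstract states = 4

4


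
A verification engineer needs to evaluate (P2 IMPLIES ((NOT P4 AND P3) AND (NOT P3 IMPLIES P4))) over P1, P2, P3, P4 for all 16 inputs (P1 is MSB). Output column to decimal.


Formula: (P2 IMPLIES ((NOT P4 AND P3) AND (NOT P3 IMPLIES P4))) over P1, P2, P3, P4 (16 rows)
Evaluate each row (bits = P1,P2,P3,P4, MSB first):
  row 0 [0000]: (0 IMPLIES ((NOT 0 AND 0) AND (NOT 0 IMPLIES 0))) -> 1
  row 1 [0001]: (0 IMPLIES ((NOT 1 AND 0) AND (NOT 0 IMPLIES 1))) -> 1
  row 2 [0010]: (0 IMPLIES ((NOT 0 AND 1) AND (NOT 1 IMPLIES 0))) -> 1
  row 3 [0011]: (0 IMPLIES ((NOT 1 AND 1) AND (NOT 1 IMPLIES 1))) -> 1
  row 4 [0100]: (1 IMPLIES ((NOT 0 AND 0) AND (NOT 0 IMPLIES 0))) -> 0
  row 5 [0101]: (1 IMPLIES ((NOT 1 AND 0) AND (NOT 0 IMPLIES 1))) -> 0
  row 6 [0110]: (1 IMPLIES ((NOT 0 AND 1) AND (NOT 1 IMPLIES 0))) -> 1
  row 7 [0111]: (1 IMPLIES ((NOT 1 AND 1) AND (NOT 1 IMPLIES 1))) -> 0
  row 8 [1000]: (0 IMPLIES ((NOT 0 AND 0) AND (NOT 0 IMPLIES 0))) -> 1
  row 9 [1001]: (0 IMPLIES ((NOT 1 AND 0) AND (NOT 0 IMPLIES 1))) -> 1
  row 10 [1010]: (0 IMPLIES ((NOT 0 AND 1) AND (NOT 1 IMPLIES 0))) -> 1
  row 11 [1011]: (0 IMPLIES ((NOT 1 AND 1) AND (NOT 1 IMPLIES 1))) -> 1
  row 12 [1100]: (1 IMPLIES ((NOT 0 AND 0) AND (NOT 0 IMPLIES 0))) -> 0
  row 13 [1101]: (1 IMPLIES ((NOT 1 AND 0) AND (NOT 0 IMPLIES 1))) -> 0
  row 14 [1110]: (1 IMPLIES ((NOT 0 AND 1) AND (NOT 1 IMPLIES 0))) -> 1
  row 15 [1111]: (1 IMPLIES ((NOT 1 AND 1) AND (NOT 1 IMPLIES 1))) -> 0
Full result column, 4 rows per line (P1,P2 fixed per line; P3,P4 runs 00..11 left to right):
  rows 0-3 [P1,P2=00]: 1111  = hex F
  rows 4-7 [P1,P2=01]: 0010  = hex 2
  rows 8-11 [P1,P2=10]: 1111  = hex F
  rows 12-15 [P1,P2=11]: 0010  = hex 2
Output column (row 0 .. row 15) = 1111001011110010
Output column grouped in 4s = 1111 0010 1111 0010 = 0xF2F2
Convert to decimal digit by digit (value = value*16 + digit):
  F -> 15
  15*16 + 2 = 242
  242*16 + 15 (F) = 3887
  3887*16 + 2 = 62194
Decimal = 62194

62194


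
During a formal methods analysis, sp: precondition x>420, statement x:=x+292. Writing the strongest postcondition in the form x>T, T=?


Formula: sp(P, x:=E) = exists old_x. (x = E[old_x/x]) AND P[old_x/x] (old_x is the value of x before the assignment; eliminate old_x by solving x = E[old_x/x] for old_x)
Step 1: Precondition P: x>420, i.e. old_x > 420
Step 2: Assignment gives x = old_x + 292, so old_x = x - 292
Step 3: Substitute into P: x - 292 > 420
Step 4: Simplify: x > 420+292 = 712

712


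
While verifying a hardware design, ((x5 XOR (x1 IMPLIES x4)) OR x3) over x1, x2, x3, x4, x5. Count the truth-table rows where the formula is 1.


Formula: ((x5 XOR (x1 IMPLIES x4)) OR x3) over 5 vars (32 rows)
Evaluate each row (x1, x2, x3, x4, x5 as bits, MSB first):
  row 0 [00000]: ((0 XOR (0 IMPLIES 0)) OR 0) -> 1
  row 1 [00001]: ((1 XOR (0 IMPLIES 0)) OR 0) -> 0
  row 2 [00010]: ((0 XOR (0 IMPLIES 1)) OR 0) -> 1
  row 3 [00011]: ((1 XOR (0 IMPLIES 1)) OR 0) -> 0
  row 4 [00100]: ((0 XOR (0 IMPLIES 0)) OR 1) -> 1
  row 5 [00101]: ((1 XOR (0 IMPLIES 0)) OR 1) -> 1
  row 6 [00110]: ((0 XOR (0 IMPLIES 1)) OR 1) -> 1
  row 7 [00111]: ((1 XOR (0 IMPLIES 1)) OR 1) -> 1
  row 8 [01000]: ((0 XOR (0 IMPLIES 0)) OR 0) -> 1
  row 9 [01001]: ((1 XOR (0 IMPLIES 0)) OR 0) -> 0
  row 10 [01010]: ((0 XOR (0 IMPLIES 1)) OR 0) -> 1
  row 11 [01011]: ((1 XOR (0 IMPLIES 1)) OR 0) -> 0
  row 12 [01100]: ((0 XOR (0 IMPLIES 0)) OR 1) -> 1
  row 13 [01101]: ((1 XOR (0 IMPLIES 0)) OR 1) -> 1
  row 14 [01110]: ((0 XOR (0 IMPLIES 1)) OR 1) -> 1
  row 15 [01111]: ((1 XOR (0 IMPLIES 1)) OR 1) -> 1
  row 16 [10000]: ((0 XOR (1 IMPLIES 0)) OR 0) -> 0
  row 17 [10001]: ((1 XOR (1 IMPLIES 0)) OR 0) -> 1
  row 18 [10010]: ((0 XOR (1 IMPLIES 1)) OR 0) -> 1
  row 19 [10011]: ((1 XOR (1 IMPLIES 1)) OR 0) -> 0
  row 20 [10100]: ((0 XOR (1 IMPLIES 0)) OR 1) -> 1
  row 21 [10101]: ((1 XOR (1 IMPLIES 0)) OR 1) -> 1
  row 22 [10110]: ((0 XOR (1 IMPLIES 1)) OR 1) -> 1
  row 23 [10111]: ((1 XOR (1 IMPLIES 1)) OR 1) -> 1
  row 24 [11000]: ((0 XOR (1 IMPLIES 0)) OR 0) -> 0
  row 25 [11001]: ((1 XOR (1 IMPLIES 0)) OR 0) -> 1
  row 26 [11010]: ((0 XOR (1 IMPLIES 1)) OR 0) -> 1
  row 27 [11011]: ((1 XOR (1 IMPLIES 1)) OR 0) -> 0
  row 28 [11100]: ((0 XOR (1 IMPLIES 0)) OR 1) -> 1
  row 29 [11101]: ((1 XOR (1 IMPLIES 0)) OR 1) -> 1
  row 30 [11110]: ((0 XOR (1 IMPLIES 1)) OR 1) -> 1
  row 31 [11111]: ((1 XOR (1 IMPLIES 1)) OR 1) -> 1
Full result column, 8 rows per line (x1,x2 fixed per line; x3,x4,x5 runs 000..111 left to right):
  rows 0-7 [x1,x2=00]: 10101111  (ones: 6)
  rows 8-15 [x1,x2=01]: 10101111  (ones: 6)
  rows 16-23 [x1,x2=10]: 01101111  (ones: 6)
  rows 24-31 [x1,x2=11]: 01101111  (ones: 6)
Count of 1-rows = 6+6+6+6 = 24

24
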